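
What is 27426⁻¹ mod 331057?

309100

gcd(331057, 27426):
  331057 = 12*27426 + 1945
  27426 = 14*1945 + 196
  1945 = 9*196 + 181
  196 = 1*181 + 15
  181 = 12*15 + 1
  15 = 15*1
so gcd(331057, 27426) = 1.
Back-substitute for Bézout coefficients:
  1 = 181 - 12*15
  ... = 27426*(-21957) + 331057*(1819)
So 27426*-21957 ≡ 1 (mod 331057), and -21957 mod 331057 = 309100.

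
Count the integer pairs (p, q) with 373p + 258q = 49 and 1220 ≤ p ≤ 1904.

3

gcd(373, 258) = 1.
By Bézout, 373×(-83) + 258×(120) = 1.
Particular solution: (61, -88).
General solution: p = 61 + 258t, q = -88 - 373t for integer t.
1220 ≤ 61 + 258t ≤ 1904 gives t ∈ [5, 7], which is 3 values.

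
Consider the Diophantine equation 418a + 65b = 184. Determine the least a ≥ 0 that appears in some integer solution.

gcd(418, 65):
  418 = 6*65 + 28
  65 = 2*28 + 9
  28 = 3*9 + 1
  9 = 9*1
so gcd(418, 65) = 1.
1 divides 184, so solutions exist.
Back-substitute for Bézout coefficients:
  1 = 28 - 3*9
  ... = 418*(7) + 65*(-45)
Scale by 184/1 = 184: (a₀, b₀) = (1288, -8280).
General solution: a = 1288 + 65t, b = -8280 - 418t for integer t.
a ≥ 0: smallest is 1288 mod 65 = 53 (at t = -19), with b = -338.

53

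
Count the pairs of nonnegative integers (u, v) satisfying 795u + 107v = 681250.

8

gcd(795, 107):
  795 = 7×107 + 46
  107 = 2×46 + 15
  46 = 3×15 + 1
  15 = 15×1
so gcd(795, 107) = 1.
Back-substitute for Bézout coefficients:
  1 = 46 - 3×15
  ... = 795×(7) + 107×(-52)
Scale by 681250: one solution is (4768750, -35425000). Reduce u mod 107: (81, 5765).
General: u = 81 + 107t, v = 5765 - 795t.
u ≥ 0 ⇒ t ≥ 0; v ≥ 0 ⇒ t ≤ 7. So t ∈ [0, 7]: 8 solutions.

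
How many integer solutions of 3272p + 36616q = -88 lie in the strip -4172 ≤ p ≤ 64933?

gcd(36616, 3272) = 8  (36616 = 11·3272 + 624, 3272 = 5·624 + 152, 624 = 4·152 + 16, 152 = 9·16 + 8, 16 = 2·8).
Back-substituting, 3272·(2171) + 36616·(-194) = 8.
Scale by -11: particular solution (-23881, 2134); reduce p mod 4577: (3581, -320).
General solution: p = 3581 + 4577t, q = -320 - 409t for integer t.
-4172 ≤ 3581 + 4577t ≤ 64933 gives t ∈ [-1, 13], which is 15 values.

15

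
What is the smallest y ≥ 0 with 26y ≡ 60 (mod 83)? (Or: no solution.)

47

gcd(83, 26) = 1.
1 divides 60, so solutions exist.
By Bézout, 26*(16) + 83*(-5) = 1.
So 26*(16) ≡ 1 (mod 83); multiply by 60: y ≡ 960 (mod 83).
Smallest nonnegative: y = 960 mod 83 = 47.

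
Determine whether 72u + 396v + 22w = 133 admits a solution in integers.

no

gcd(396, 72) = 36  (396 = 5*72 + 36, 72 = 2*36).
gcd(36, 22) = 2.
2 does not divide 133 (remainder 1), so no integer solutions.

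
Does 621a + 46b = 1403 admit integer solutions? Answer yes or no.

gcd(621, 46) = 23.
23 divides 1403, so integer solutions exist.

yes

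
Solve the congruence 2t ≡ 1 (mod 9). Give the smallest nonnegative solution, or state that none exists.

gcd(9, 2):
  9 = 4·2 + 1
  2 = 2·1
so gcd(9, 2) = 1.
1 divides 1, so solutions exist.
Back-substitute for Bézout coefficients:
  1 = 9 - 4·2
  ... = 2·(-4) + 9·(1)
So 2·(-4) ≡ 1 (mod 9); multiply by 1: t ≡ -4 (mod 9).
Smallest nonnegative: t = -4 mod 9 = 5.

5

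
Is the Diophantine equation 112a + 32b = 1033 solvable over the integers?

no

gcd(112, 32) = 16  (112 = 3*32 + 16, 32 = 2*16).
16 does not divide 1033 (remainder 9), so no integer solutions.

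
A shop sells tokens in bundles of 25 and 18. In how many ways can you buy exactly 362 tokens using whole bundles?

Need nonnegative integers with 25j + 18k = 362.
gcd(25, 18) = 1, and 25·(-5) + 18·(7) = 1.
So (j₀, k₀) = (-1810, 2534); general j = -1810 + 18t, k = 2534 - 25t.
j ≥ 0 ⇒ t ≥ 101; k ≥ 0 ⇒ t ≤ 101. That's 1 value of t.

1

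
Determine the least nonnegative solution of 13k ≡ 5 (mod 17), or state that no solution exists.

gcd(17, 13) = 1  (17 = 1×13 + 4, 13 = 3×4 + 1, 4 = 4×1).
1 divides 5, so solutions exist.
Back-substituting, 13×(4) + 17×(-3) = 1.
So 13×(4) ≡ 1 (mod 17); multiply by 5: k ≡ 20 (mod 17).
Smallest nonnegative: k = 20 mod 17 = 3.

3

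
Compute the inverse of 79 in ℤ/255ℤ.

184

gcd(255, 79) = 1  (255 = 3·79 + 18, 79 = 4·18 + 7, 18 = 2·7 + 4, 7 = 1·4 + 3, 4 = 1·3 + 1, 3 = 3·1).
Back-substituting, 79·(-71) + 255·(22) = 1.
So 79·-71 ≡ 1 (mod 255), and -71 mod 255 = 184.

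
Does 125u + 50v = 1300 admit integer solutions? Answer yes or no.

yes

gcd(125, 50) = 25  (125 = 2×50 + 25, 50 = 2×25).
25 divides 1300, so integer solutions exist.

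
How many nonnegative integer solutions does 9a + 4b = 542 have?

gcd(9, 4) = 1  (9 = 2×4 + 1, 4 = 4×1).
Back-substituting, 9×(1) + 4×(-2) = 1.
Scale by 542: one solution is (542, -1084). Reduce a mod 4: (2, 131).
General: a = 2 + 4t, b = 131 - 9t.
a ≥ 0 ⇒ t ≥ 0; b ≥ 0 ⇒ t ≤ 14. So t ∈ [0, 14]: 15 solutions.

15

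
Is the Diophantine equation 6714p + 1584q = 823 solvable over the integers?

gcd(6714, 1584):
  6714 = 4*1584 + 378
  1584 = 4*378 + 72
  378 = 5*72 + 18
  72 = 4*18
so gcd(6714, 1584) = 18.
18 does not divide 823 (remainder 13), so no integer solutions.

no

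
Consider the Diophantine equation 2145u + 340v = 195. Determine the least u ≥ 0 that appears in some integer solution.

gcd(2145, 340) = 5.
5 divides 195, so solutions exist.
By Bézout, 2145×(13) + 340×(-82) = 5.
Scale by 195/5 = 39: (u₀, v₀) = (507, -3198).
General solution: u = 507 + 68t, v = -3198 - 429t for integer t.
u ≥ 0: smallest is 507 mod 68 = 31 (at t = -7), with v = -195.

31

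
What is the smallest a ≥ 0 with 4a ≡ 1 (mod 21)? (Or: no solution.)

16

gcd(21, 4):
  21 = 5*4 + 1
  4 = 4*1
so gcd(21, 4) = 1.
1 divides 1, so solutions exist.
Back-substitute for Bézout coefficients:
  1 = 21 - 5*4
  ... = 4*(-5) + 21*(1)
So 4*(-5) ≡ 1 (mod 21); multiply by 1: a ≡ -5 (mod 21).
Smallest nonnegative: a = -5 mod 21 = 16.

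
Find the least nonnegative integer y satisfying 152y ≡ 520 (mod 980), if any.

55

gcd(980, 152):
  980 = 6·152 + 68
  152 = 2·68 + 16
  68 = 4·16 + 4
  16 = 4·4
so gcd(980, 152) = 4.
4 divides 520, so solutions exist.
Back-substitute for Bézout coefficients:
  4 = 68 - 4·16
  ... = 152·(-58) + 980·(9)
So 152·(-58) ≡ 4 (mod 980); multiply by 130: y ≡ -7540 (mod 245).
Smallest nonnegative: y = -7540 mod 245 = 55.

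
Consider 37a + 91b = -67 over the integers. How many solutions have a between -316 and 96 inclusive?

4

gcd(91, 37) = 1.
By Bézout, 37·(32) + 91·(-13) = 1.
Particular solution: (40, -17).
General solution: a = 40 + 91t, b = -17 - 37t for integer t.
-316 ≤ 40 + 91t ≤ 96 gives t ∈ [-3, 0], which is 4 values.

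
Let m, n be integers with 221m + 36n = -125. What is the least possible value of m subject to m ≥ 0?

gcd(221, 36) = 1.
1 divides -125, so solutions exist.
By Bézout, 221×(-7) + 36×(43) = 1.
Scale by -125/1 = -125: (m₀, n₀) = (875, -5375).
General solution: m = 875 + 36t, n = -5375 - 221t for integer t.
m ≥ 0: smallest is 875 mod 36 = 11 (at t = -24), with n = -71.

11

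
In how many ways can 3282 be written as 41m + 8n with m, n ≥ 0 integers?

gcd(41, 8) = 1  (41 = 5*8 + 1, 8 = 8*1).
Back-substituting, 41*(1) + 8*(-5) = 1.
Scale by 3282: one solution is (3282, -16410). Reduce m mod 8: (2, 400).
General: m = 2 + 8t, n = 400 - 41t.
m ≥ 0 ⇒ t ≥ 0; n ≥ 0 ⇒ t ≤ 9. So t ∈ [0, 9]: 10 solutions.

10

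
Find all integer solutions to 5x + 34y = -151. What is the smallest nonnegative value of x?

31

gcd(34, 5):
  34 = 6×5 + 4
  5 = 1×4 + 1
  4 = 4×1
so gcd(34, 5) = 1.
1 divides -151, so solutions exist.
Back-substitute for Bézout coefficients:
  1 = 5 - 1×4
  ... = 5×(7) + 34×(-1)
Scale by -151/1 = -151: (x₀, y₀) = (-1057, 151).
General solution: x = -1057 + 34t, y = 151 - 5t for integer t.
x ≥ 0: smallest is -1057 mod 34 = 31 (at t = 32), with y = -9.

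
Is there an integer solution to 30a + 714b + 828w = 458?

no

gcd(714, 30) = 6  (714 = 23·30 + 24, 30 = 1·24 + 6, 24 = 4·6).
gcd(6, 828) = 6.
6 does not divide 458 (remainder 2), so no integer solutions.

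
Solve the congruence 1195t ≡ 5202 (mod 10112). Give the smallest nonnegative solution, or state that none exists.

5750

gcd(10112, 1195) = 1.
1 divides 5202, so solutions exist.
By Bézout, 1195*(1667) + 10112*(-197) = 1.
So 1195*(1667) ≡ 1 (mod 10112); multiply by 5202: t ≡ 8671734 (mod 10112).
Smallest nonnegative: t = 8671734 mod 10112 = 5750.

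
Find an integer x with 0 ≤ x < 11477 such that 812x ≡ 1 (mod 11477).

9371

gcd(11477, 812) = 1.
By Bézout, 812×(-2106) + 11477×(149) = 1.
So 812×-2106 ≡ 1 (mod 11477), and -2106 mod 11477 = 9371.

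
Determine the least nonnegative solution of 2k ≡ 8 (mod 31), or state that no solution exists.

gcd(31, 2):
  31 = 15×2 + 1
  2 = 2×1
so gcd(31, 2) = 1.
1 divides 8, so solutions exist.
Back-substitute for Bézout coefficients:
  1 = 31 - 15×2
  ... = 2×(-15) + 31×(1)
So 2×(-15) ≡ 1 (mod 31); multiply by 8: k ≡ -120 (mod 31).
Smallest nonnegative: k = -120 mod 31 = 4.

4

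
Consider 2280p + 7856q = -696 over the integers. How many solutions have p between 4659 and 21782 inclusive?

gcd(7856, 2280) = 8  (7856 = 3*2280 + 1016, 2280 = 2*1016 + 248, 1016 = 4*248 + 24, 248 = 10*24 + 8, 24 = 3*8).
Back-substituting, 2280*(317) + 7856*(-92) = 8.
Scale by -87: particular solution (-27579, 8004); reduce p mod 982: (899, -261).
General solution: p = 899 + 982t, q = -261 - 285t for integer t.
4659 ≤ 899 + 982t ≤ 21782 gives t ∈ [4, 21], which is 18 values.

18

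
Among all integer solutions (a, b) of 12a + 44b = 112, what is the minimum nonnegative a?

2

gcd(44, 12) = 4.
4 divides 112, so solutions exist.
By Bézout, 12*(4) + 44*(-1) = 4.
Scale by 112/4 = 28: (a₀, b₀) = (112, -28).
General solution: a = 112 + 11t, b = -28 - 3t for integer t.
a ≥ 0: smallest is 112 mod 11 = 2 (at t = -10), with b = 2.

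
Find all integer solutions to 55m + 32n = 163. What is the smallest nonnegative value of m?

gcd(55, 32):
  55 = 1·32 + 23
  32 = 1·23 + 9
  23 = 2·9 + 5
  9 = 1·5 + 4
  5 = 1·4 + 1
  4 = 4·1
so gcd(55, 32) = 1.
1 divides 163, so solutions exist.
Back-substitute for Bézout coefficients:
  1 = 5 - 1·4
  ... = 55·(7) + 32·(-12)
Scale by 163/1 = 163: (m₀, n₀) = (1141, -1956).
General solution: m = 1141 + 32t, n = -1956 - 55t for integer t.
m ≥ 0: smallest is 1141 mod 32 = 21 (at t = -35), with n = -31.

21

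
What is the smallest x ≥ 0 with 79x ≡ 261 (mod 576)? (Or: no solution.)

gcd(576, 79) = 1.
1 divides 261, so solutions exist.
By Bézout, 79*(175) + 576*(-24) = 1.
So 79*(175) ≡ 1 (mod 576); multiply by 261: x ≡ 45675 (mod 576).
Smallest nonnegative: x = 45675 mod 576 = 171.

171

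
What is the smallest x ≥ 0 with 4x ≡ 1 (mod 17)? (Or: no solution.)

13

gcd(17, 4) = 1  (17 = 4·4 + 1, 4 = 4·1).
1 divides 1, so solutions exist.
Back-substituting, 4·(-4) + 17·(1) = 1.
So 4·(-4) ≡ 1 (mod 17); multiply by 1: x ≡ -4 (mod 17).
Smallest nonnegative: x = -4 mod 17 = 13.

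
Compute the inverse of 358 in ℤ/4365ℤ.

1012

gcd(4365, 358):
  4365 = 12*358 + 69
  358 = 5*69 + 13
  69 = 5*13 + 4
  13 = 3*4 + 1
  4 = 4*1
so gcd(4365, 358) = 1.
Back-substitute for Bézout coefficients:
  1 = 13 - 3*4
  ... = 358*(1012) + 4365*(-83)
So 358*1012 ≡ 1 (mod 4365), and 1012 mod 4365 = 1012.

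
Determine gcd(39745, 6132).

1

gcd(39745, 6132) = 1  (39745 = 6*6132 + 2953, 6132 = 2*2953 + 226, 2953 = 13*226 + 15, 226 = 15*15 + 1, 15 = 15*1).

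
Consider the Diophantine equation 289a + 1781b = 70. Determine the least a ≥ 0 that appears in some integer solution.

370

gcd(1781, 289) = 1  (1781 = 6·289 + 47, 289 = 6·47 + 7, 47 = 6·7 + 5, 7 = 1·5 + 2, 5 = 2·2 + 1, 2 = 2·1).
1 divides 70, so solutions exist.
Back-substituting, 289·(-758) + 1781·(123) = 1.
Scale by 70/1 = 70: (a₀, b₀) = (-53060, 8610).
General solution: a = -53060 + 1781t, b = 8610 - 289t for integer t.
a ≥ 0: smallest is -53060 mod 1781 = 370 (at t = 30), with b = -60.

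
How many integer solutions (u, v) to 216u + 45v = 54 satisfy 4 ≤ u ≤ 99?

20

gcd(216, 45) = 9.
By Bézout, 216·(-1) + 45·(5) = 9.
Particular solution: (4, -18).
General solution: u = 4 + 5t, v = -18 - 24t for integer t.
4 ≤ 4 + 5t ≤ 99 gives t ∈ [0, 19], which is 20 values.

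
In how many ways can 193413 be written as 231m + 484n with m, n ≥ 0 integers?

gcd(484, 231):
  484 = 2·231 + 22
  231 = 10·22 + 11
  22 = 2·11
so gcd(484, 231) = 11.
Back-substitute for Bézout coefficients:
  11 = 231 - 10·22
  ... = 231·(21) + 484·(-10)
Scale by 17583: one solution is (369243, -175830). Reduce m mod 44: (39, 381).
General: m = 39 + 44t, n = 381 - 21t.
m ≥ 0 ⇒ t ≥ 0; n ≥ 0 ⇒ t ≤ 18. So t ∈ [0, 18]: 19 solutions.

19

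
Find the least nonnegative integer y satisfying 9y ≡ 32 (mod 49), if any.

gcd(49, 9) = 1  (49 = 5×9 + 4, 9 = 2×4 + 1, 4 = 4×1).
1 divides 32, so solutions exist.
Back-substituting, 9×(11) + 49×(-2) = 1.
So 9×(11) ≡ 1 (mod 49); multiply by 32: y ≡ 352 (mod 49).
Smallest nonnegative: y = 352 mod 49 = 9.

9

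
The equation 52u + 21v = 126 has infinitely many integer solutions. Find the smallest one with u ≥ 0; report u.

gcd(52, 21) = 1.
1 divides 126, so solutions exist.
By Bézout, 52×(-2) + 21×(5) = 1.
Scale by 126/1 = 126: (u₀, v₀) = (-252, 630).
General solution: u = -252 + 21t, v = 630 - 52t for integer t.
u ≥ 0: smallest is -252 mod 21 = 0 (at t = 12), with v = 6.

0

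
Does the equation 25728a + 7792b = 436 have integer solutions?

no

gcd(25728, 7792) = 16.
16 does not divide 436 (remainder 4), so no integer solutions.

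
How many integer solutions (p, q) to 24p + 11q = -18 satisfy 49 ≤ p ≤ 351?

27

gcd(24, 11) = 1  (24 = 2*11 + 2, 11 = 5*2 + 1, 2 = 2*1).
Back-substituting, 24*(-5) + 11*(11) = 1.
Scale by -18: particular solution (90, -198); reduce p mod 11: (2, -6).
General solution: p = 2 + 11t, q = -6 - 24t for integer t.
49 ≤ 2 + 11t ≤ 351 gives t ∈ [5, 31], which is 27 values.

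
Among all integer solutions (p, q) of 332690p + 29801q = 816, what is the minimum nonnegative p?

330

gcd(332690, 29801) = 17.
17 divides 816, so solutions exist.
By Bézout, 332690×(226) + 29801×(-2523) = 17.
Scale by 816/17 = 48: (p₀, q₀) = (10848, -121104).
General solution: p = 10848 + 1753t, q = -121104 - 19570t for integer t.
p ≥ 0: smallest is 10848 mod 1753 = 330 (at t = -6), with q = -3684.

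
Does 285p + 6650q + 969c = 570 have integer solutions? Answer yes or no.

gcd(6650, 285):
  6650 = 23*285 + 95
  285 = 3*95
so gcd(6650, 285) = 95.
gcd(95, 969) = 19.
19 divides 570, so integer solutions exist.

yes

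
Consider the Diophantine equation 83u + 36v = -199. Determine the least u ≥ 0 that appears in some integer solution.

gcd(83, 36) = 1.
1 divides -199, so solutions exist.
By Bézout, 83*(-13) + 36*(30) = 1.
Scale by -199/1 = -199: (u₀, v₀) = (2587, -5970).
General solution: u = 2587 + 36t, v = -5970 - 83t for integer t.
u ≥ 0: smallest is 2587 mod 36 = 31 (at t = -71), with v = -77.

31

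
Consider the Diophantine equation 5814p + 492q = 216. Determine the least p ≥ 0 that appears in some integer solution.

gcd(5814, 492):
  5814 = 11×492 + 402
  492 = 1×402 + 90
  402 = 4×90 + 42
  90 = 2×42 + 6
  42 = 7×6
so gcd(5814, 492) = 6.
6 divides 216, so solutions exist.
Back-substitute for Bézout coefficients:
  6 = 90 - 2×42
  ... = 5814×(-11) + 492×(130)
Scale by 216/6 = 36: (p₀, q₀) = (-396, 4680).
General solution: p = -396 + 82t, q = 4680 - 969t for integer t.
p ≥ 0: smallest is -396 mod 82 = 14 (at t = 5), with q = -165.

14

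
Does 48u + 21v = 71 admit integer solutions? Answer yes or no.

no

gcd(48, 21) = 3.
3 does not divide 71 (remainder 2), so no integer solutions.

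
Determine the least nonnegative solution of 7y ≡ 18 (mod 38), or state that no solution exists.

8

gcd(38, 7) = 1  (38 = 5×7 + 3, 7 = 2×3 + 1, 3 = 3×1).
1 divides 18, so solutions exist.
Back-substituting, 7×(11) + 38×(-2) = 1.
So 7×(11) ≡ 1 (mod 38); multiply by 18: y ≡ 198 (mod 38).
Smallest nonnegative: y = 198 mod 38 = 8.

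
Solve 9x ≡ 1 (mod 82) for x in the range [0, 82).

73

gcd(82, 9) = 1.
By Bézout, 9*(-9) + 82*(1) = 1.
So 9*-9 ≡ 1 (mod 82), and -9 mod 82 = 73.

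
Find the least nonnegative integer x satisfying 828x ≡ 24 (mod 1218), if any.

103

gcd(1218, 828) = 6.
6 divides 24, so solutions exist.
By Bézout, 828*(-25) + 1218*(17) = 6.
So 828*(-25) ≡ 6 (mod 1218); multiply by 4: x ≡ -100 (mod 203).
Smallest nonnegative: x = -100 mod 203 = 103.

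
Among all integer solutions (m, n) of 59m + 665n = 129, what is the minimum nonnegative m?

gcd(665, 59):
  665 = 11×59 + 16
  59 = 3×16 + 11
  16 = 1×11 + 5
  11 = 2×5 + 1
  5 = 5×1
so gcd(665, 59) = 1.
1 divides 129, so solutions exist.
Back-substitute for Bézout coefficients:
  1 = 11 - 2×5
  ... = 59×(124) + 665×(-11)
Scale by 129/1 = 129: (m₀, n₀) = (15996, -1419).
General solution: m = 15996 + 665t, n = -1419 - 59t for integer t.
m ≥ 0: smallest is 15996 mod 665 = 36 (at t = -24), with n = -3.

36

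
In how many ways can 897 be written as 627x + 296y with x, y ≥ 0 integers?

gcd(627, 296) = 1  (627 = 2·296 + 35, 296 = 8·35 + 16, 35 = 2·16 + 3, 16 = 5·3 + 1, 3 = 3·1).
Back-substituting, 627·(-93) + 296·(197) = 1.
Scale by 897: one solution is (-83421, 176709). Reduce x mod 296: (51, -105).
General: x = 51 + 296t, y = -105 - 627t.
x ≥ 0 ⇒ t ≥ 0; y ≥ 0 ⇒ t ≤ -1. So t ∈ [0, -1]: 0 solutions.

0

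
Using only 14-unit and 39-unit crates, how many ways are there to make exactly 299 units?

1

Need nonnegative integers with 14j + 39k = 299.
gcd(14, 39) = 1, and 14·(14) + 39·(-5) = 1.
So (j₀, k₀) = (4186, -1495); general j = 4186 + 39t, k = -1495 - 14t.
j ≥ 0 ⇒ t ≥ -107; k ≥ 0 ⇒ t ≤ -107. That's 1 value of t.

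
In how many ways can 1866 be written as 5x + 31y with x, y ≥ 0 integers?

12

gcd(31, 5) = 1  (31 = 6×5 + 1, 5 = 5×1).
Back-substituting, 5×(-6) + 31×(1) = 1.
Scale by 1866: one solution is (-11196, 1866). Reduce x mod 31: (26, 56).
General: x = 26 + 31t, y = 56 - 5t.
x ≥ 0 ⇒ t ≥ 0; y ≥ 0 ⇒ t ≤ 11. So t ∈ [0, 11]: 12 solutions.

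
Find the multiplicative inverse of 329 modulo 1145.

gcd(1145, 329) = 1.
By Bézout, 329×(529) + 1145×(-152) = 1.
So 329×529 ≡ 1 (mod 1145), and 529 mod 1145 = 529.

529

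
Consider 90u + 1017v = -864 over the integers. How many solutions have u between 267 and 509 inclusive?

gcd(1017, 90) = 9.
By Bézout, 90×(34) + 1017×(-3) = 9.
Particular solution: (13, -2).
General solution: u = 13 + 113t, v = -2 - 10t for integer t.
267 ≤ 13 + 113t ≤ 509 gives t ∈ [3, 4], which is 2 values.

2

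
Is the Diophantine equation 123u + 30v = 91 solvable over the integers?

gcd(123, 30):
  123 = 4·30 + 3
  30 = 10·3
so gcd(123, 30) = 3.
3 does not divide 91 (remainder 1), so no integer solutions.

no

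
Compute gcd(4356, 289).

gcd(4356, 289):
  4356 = 15×289 + 21
  289 = 13×21 + 16
  21 = 1×16 + 5
  16 = 3×5 + 1
  5 = 5×1
so gcd(4356, 289) = 1.

1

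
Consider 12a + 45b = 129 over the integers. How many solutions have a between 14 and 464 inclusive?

gcd(45, 12):
  45 = 3*12 + 9
  12 = 1*9 + 3
  9 = 3*3
so gcd(45, 12) = 3.
Back-substitute for Bézout coefficients:
  3 = 12 - 1*9
  ... = 12*(4) + 45*(-1)
Scale by 43: particular solution (172, -43); reduce a mod 15: (7, 1).
General solution: a = 7 + 15t, b = 1 - 4t for integer t.
14 ≤ 7 + 15t ≤ 464 gives t ∈ [1, 30], which is 30 values.

30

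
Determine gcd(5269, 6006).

gcd(6006, 5269):
  6006 = 1×5269 + 737
  5269 = 7×737 + 110
  737 = 6×110 + 77
  110 = 1×77 + 33
  77 = 2×33 + 11
  33 = 3×11
so gcd(6006, 5269) = 11.

11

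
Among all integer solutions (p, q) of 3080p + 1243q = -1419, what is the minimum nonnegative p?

29

gcd(3080, 1243) = 11  (3080 = 2×1243 + 594, 1243 = 2×594 + 55, 594 = 10×55 + 44, 55 = 1×44 + 11, 44 = 4×11).
11 divides -1419, so solutions exist.
Back-substituting, 3080×(-23) + 1243×(57) = 11.
Scale by -1419/11 = -129: (p₀, q₀) = (2967, -7353).
General solution: p = 2967 + 113t, q = -7353 - 280t for integer t.
p ≥ 0: smallest is 2967 mod 113 = 29 (at t = -26), with q = -73.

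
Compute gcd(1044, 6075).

gcd(6075, 1044):
  6075 = 5*1044 + 855
  1044 = 1*855 + 189
  855 = 4*189 + 99
  189 = 1*99 + 90
  99 = 1*90 + 9
  90 = 10*9
so gcd(6075, 1044) = 9.

9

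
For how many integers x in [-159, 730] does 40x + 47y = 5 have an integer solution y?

gcd(47, 40):
  47 = 1×40 + 7
  40 = 5×7 + 5
  7 = 1×5 + 2
  5 = 2×2 + 1
  2 = 2×1
so gcd(47, 40) = 1.
Back-substitute for Bézout coefficients:
  1 = 5 - 2×2
  ... = 40×(20) + 47×(-17)
Scale by 5: particular solution (100, -85); reduce x mod 47: (6, -5).
General solution: x = 6 + 47t, y = -5 - 40t for integer t.
-159 ≤ 6 + 47t ≤ 730 gives t ∈ [-3, 15], which is 19 values.

19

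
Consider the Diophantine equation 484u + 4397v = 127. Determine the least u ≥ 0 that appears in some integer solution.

gcd(4397, 484) = 1.
1 divides 127, so solutions exist.
By Bézout, 484·(536) + 4397·(-59) = 1.
Scale by 127/1 = 127: (u₀, v₀) = (68072, -7493).
General solution: u = 68072 + 4397t, v = -7493 - 484t for integer t.
u ≥ 0: smallest is 68072 mod 4397 = 2117 (at t = -15), with v = -233.

2117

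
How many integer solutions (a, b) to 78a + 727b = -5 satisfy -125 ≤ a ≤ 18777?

gcd(727, 78):
  727 = 9·78 + 25
  78 = 3·25 + 3
  25 = 8·3 + 1
  3 = 3·1
so gcd(727, 78) = 1.
Back-substitute for Bézout coefficients:
  1 = 25 - 8·3
  ... = 78·(-233) + 727·(25)
Scale by -5: particular solution (1165, -125); reduce a mod 727: (438, -47).
General solution: a = 438 + 727t, b = -47 - 78t for integer t.
-125 ≤ 438 + 727t ≤ 18777 gives t ∈ [0, 25], which is 26 values.

26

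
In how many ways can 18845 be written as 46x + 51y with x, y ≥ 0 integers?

gcd(51, 46) = 1.
By Bézout, 46*(10) + 51*(-9) = 1.
One solution: (5, 365).
General: x = 5 + 51t, y = 365 - 46t.
x ≥ 0 ⇒ t ≥ 0; y ≥ 0 ⇒ t ≤ 7. So t ∈ [0, 7]: 8 solutions.

8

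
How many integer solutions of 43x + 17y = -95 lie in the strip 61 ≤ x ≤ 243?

gcd(43, 17) = 1.
By Bézout, 43×(2) + 17×(-5) = 1.
Particular solution: (14, -41).
General solution: x = 14 + 17t, y = -41 - 43t for integer t.
61 ≤ 14 + 17t ≤ 243 gives t ∈ [3, 13], which is 11 values.

11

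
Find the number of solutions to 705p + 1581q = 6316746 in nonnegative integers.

gcd(1581, 705) = 3.
By Bézout, 705·(-74) + 1581·(33) = 3.
One solution: (279, 3871).
General: p = 279 + 527t, q = 3871 - 235t.
p ≥ 0 ⇒ t ≥ 0; q ≥ 0 ⇒ t ≤ 16. So t ∈ [0, 16]: 17 solutions.

17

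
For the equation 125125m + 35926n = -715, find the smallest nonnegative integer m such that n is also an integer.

1605

gcd(125125, 35926):
  125125 = 3·35926 + 17347
  35926 = 2·17347 + 1232
  17347 = 14·1232 + 99
  1232 = 12·99 + 44
  99 = 2·44 + 11
  44 = 4·11
so gcd(125125, 35926) = 11.
11 divides -715, so solutions exist.
Back-substitute for Bézout coefficients:
  11 = 99 - 2·44
  ... = 125125·(729) + 35926·(-2539)
Scale by -715/11 = -65: (m₀, n₀) = (-47385, 165035).
General solution: m = -47385 + 3266t, n = 165035 - 11375t for integer t.
m ≥ 0: smallest is -47385 mod 3266 = 1605 (at t = 15), with n = -5590.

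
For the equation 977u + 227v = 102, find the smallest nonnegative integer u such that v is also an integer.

189

gcd(977, 227) = 1  (977 = 4*227 + 69, 227 = 3*69 + 20, 69 = 3*20 + 9, 20 = 2*9 + 2, 9 = 4*2 + 1, 2 = 2*1).
1 divides 102, so solutions exist.
Back-substituting, 977*(102) + 227*(-439) = 1.
Scale by 102/1 = 102: (u₀, v₀) = (10404, -44778).
General solution: u = 10404 + 227t, v = -44778 - 977t for integer t.
u ≥ 0: smallest is 10404 mod 227 = 189 (at t = -45), with v = -813.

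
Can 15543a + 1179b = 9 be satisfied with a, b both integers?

yes

gcd(15543, 1179) = 9.
9 divides 9, so integer solutions exist.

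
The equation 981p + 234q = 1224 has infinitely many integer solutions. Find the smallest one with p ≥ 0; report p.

22

gcd(981, 234) = 9  (981 = 4*234 + 45, 234 = 5*45 + 9, 45 = 5*9).
9 divides 1224, so solutions exist.
Back-substituting, 981*(-5) + 234*(21) = 9.
Scale by 1224/9 = 136: (p₀, q₀) = (-680, 2856).
General solution: p = -680 + 26t, q = 2856 - 109t for integer t.
p ≥ 0: smallest is -680 mod 26 = 22 (at t = 27), with q = -87.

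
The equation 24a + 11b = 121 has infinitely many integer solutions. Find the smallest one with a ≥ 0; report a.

gcd(24, 11):
  24 = 2·11 + 2
  11 = 5·2 + 1
  2 = 2·1
so gcd(24, 11) = 1.
1 divides 121, so solutions exist.
Back-substitute for Bézout coefficients:
  1 = 11 - 5·2
  ... = 24·(-5) + 11·(11)
Scale by 121/1 = 121: (a₀, b₀) = (-605, 1331).
General solution: a = -605 + 11t, b = 1331 - 24t for integer t.
a ≥ 0: smallest is -605 mod 11 = 0 (at t = 55), with b = 11.

0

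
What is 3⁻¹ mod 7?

5

gcd(7, 3):
  7 = 2*3 + 1
  3 = 3*1
so gcd(7, 3) = 1.
Back-substitute for Bézout coefficients:
  1 = 7 - 2*3
  ... = 3*(-2) + 7*(1)
So 3*-2 ≡ 1 (mod 7), and -2 mod 7 = 5.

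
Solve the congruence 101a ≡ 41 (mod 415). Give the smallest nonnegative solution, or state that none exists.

136

gcd(415, 101) = 1.
1 divides 41, so solutions exist.
By Bézout, 101*(-189) + 415*(46) = 1.
So 101*(-189) ≡ 1 (mod 415); multiply by 41: a ≡ -7749 (mod 415).
Smallest nonnegative: a = -7749 mod 415 = 136.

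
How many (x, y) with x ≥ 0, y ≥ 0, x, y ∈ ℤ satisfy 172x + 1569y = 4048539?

15

gcd(1569, 172) = 1.
By Bézout, 172×(-374) + 1569×(41) = 1.
One solution: (450, 2531).
General: x = 450 + 1569t, y = 2531 - 172t.
x ≥ 0 ⇒ t ≥ 0; y ≥ 0 ⇒ t ≤ 14. So t ∈ [0, 14]: 15 solutions.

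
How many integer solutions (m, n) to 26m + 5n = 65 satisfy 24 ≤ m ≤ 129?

gcd(26, 5) = 1.
By Bézout, 26·(1) + 5·(-5) = 1.
Particular solution: (0, 13).
General solution: m = 0 + 5t, n = 13 - 26t for integer t.
24 ≤ 0 + 5t ≤ 129 gives t ∈ [5, 25], which is 21 values.

21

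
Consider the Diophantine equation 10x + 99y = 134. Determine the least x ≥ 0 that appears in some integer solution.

53

gcd(99, 10):
  99 = 9×10 + 9
  10 = 1×9 + 1
  9 = 9×1
so gcd(99, 10) = 1.
1 divides 134, so solutions exist.
Back-substitute for Bézout coefficients:
  1 = 10 - 1×9
  ... = 10×(10) + 99×(-1)
Scale by 134/1 = 134: (x₀, y₀) = (1340, -134).
General solution: x = 1340 + 99t, y = -134 - 10t for integer t.
x ≥ 0: smallest is 1340 mod 99 = 53 (at t = -13), with y = -4.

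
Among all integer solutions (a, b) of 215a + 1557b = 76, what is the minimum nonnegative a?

1427

gcd(1557, 215):
  1557 = 7·215 + 52
  215 = 4·52 + 7
  52 = 7·7 + 3
  7 = 2·3 + 1
  3 = 3·1
so gcd(1557, 215) = 1.
1 divides 76, so solutions exist.
Back-substitute for Bézout coefficients:
  1 = 7 - 2·3
  ... = 215·(449) + 1557·(-62)
Scale by 76/1 = 76: (a₀, b₀) = (34124, -4712).
General solution: a = 34124 + 1557t, b = -4712 - 215t for integer t.
a ≥ 0: smallest is 34124 mod 1557 = 1427 (at t = -21), with b = -197.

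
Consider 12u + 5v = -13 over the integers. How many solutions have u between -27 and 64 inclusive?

18

gcd(12, 5):
  12 = 2×5 + 2
  5 = 2×2 + 1
  2 = 2×1
so gcd(12, 5) = 1.
Back-substitute for Bézout coefficients:
  1 = 5 - 2×2
  ... = 12×(-2) + 5×(5)
Scale by -13: particular solution (26, -65); reduce u mod 5: (1, -5).
General solution: u = 1 + 5t, v = -5 - 12t for integer t.
-27 ≤ 1 + 5t ≤ 64 gives t ∈ [-5, 12], which is 18 values.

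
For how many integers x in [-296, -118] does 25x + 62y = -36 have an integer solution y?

3

gcd(62, 25):
  62 = 2*25 + 12
  25 = 2*12 + 1
  12 = 12*1
so gcd(62, 25) = 1.
Back-substitute for Bézout coefficients:
  1 = 25 - 2*12
  ... = 25*(5) + 62*(-2)
Scale by -36: particular solution (-180, 72); reduce x mod 62: (6, -3).
General solution: x = 6 + 62t, y = -3 - 25t for integer t.
-296 ≤ 6 + 62t ≤ -118 gives t ∈ [-4, -2], which is 3 values.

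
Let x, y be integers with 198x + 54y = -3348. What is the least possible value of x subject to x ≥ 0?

gcd(198, 54):
  198 = 3×54 + 36
  54 = 1×36 + 18
  36 = 2×18
so gcd(198, 54) = 18.
18 divides -3348, so solutions exist.
Back-substitute for Bézout coefficients:
  18 = 54 - 1×36
  ... = 198×(-1) + 54×(4)
Scale by -3348/18 = -186: (x₀, y₀) = (186, -744).
General solution: x = 186 + 3t, y = -744 - 11t for integer t.
x ≥ 0: smallest is 186 mod 3 = 0 (at t = -62), with y = -62.

0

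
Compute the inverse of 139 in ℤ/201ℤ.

gcd(201, 139):
  201 = 1·139 + 62
  139 = 2·62 + 15
  62 = 4·15 + 2
  15 = 7·2 + 1
  2 = 2·1
so gcd(201, 139) = 1.
Back-substitute for Bézout coefficients:
  1 = 15 - 7·2
  ... = 139·(94) + 201·(-65)
So 139·94 ≡ 1 (mod 201), and 94 mod 201 = 94.

94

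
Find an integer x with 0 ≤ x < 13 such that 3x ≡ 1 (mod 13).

gcd(13, 3) = 1.
By Bézout, 3*(-4) + 13*(1) = 1.
So 3*-4 ≡ 1 (mod 13), and -4 mod 13 = 9.

9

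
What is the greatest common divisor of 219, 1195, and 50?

1

gcd(1195, 219) = 1  (1195 = 5*219 + 100, 219 = 2*100 + 19, 100 = 5*19 + 5, 19 = 3*5 + 4, 5 = 1*4 + 1, 4 = 4*1).
gcd(1, 50) = 1.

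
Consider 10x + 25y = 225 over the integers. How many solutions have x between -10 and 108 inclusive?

24

gcd(25, 10) = 5  (25 = 2*10 + 5, 10 = 2*5).
Back-substituting, 10*(-2) + 25*(1) = 5.
Scale by 45: particular solution (-90, 45); reduce x mod 5: (0, 9).
General solution: x = 0 + 5t, y = 9 - 2t for integer t.
-10 ≤ 0 + 5t ≤ 108 gives t ∈ [-2, 21], which is 24 values.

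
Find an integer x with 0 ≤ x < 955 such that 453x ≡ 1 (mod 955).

gcd(955, 453):
  955 = 2*453 + 49
  453 = 9*49 + 12
  49 = 4*12 + 1
  12 = 12*1
so gcd(955, 453) = 1.
Back-substitute for Bézout coefficients:
  1 = 49 - 4*12
  ... = 453*(-78) + 955*(37)
So 453*-78 ≡ 1 (mod 955), and -78 mod 955 = 877.

877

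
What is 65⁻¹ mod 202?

115

gcd(202, 65) = 1.
By Bézout, 65×(-87) + 202×(28) = 1.
So 65×-87 ≡ 1 (mod 202), and -87 mod 202 = 115.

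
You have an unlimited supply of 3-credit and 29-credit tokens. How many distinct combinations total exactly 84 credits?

Need nonnegative integers with 3j + 29k = 84.
gcd(3, 29) = 1, and 3·(10) + 29·(-1) = 1.
So (j₀, k₀) = (840, -84); general j = 840 + 29t, k = -84 - 3t.
j ≥ 0 ⇒ t ≥ -28; k ≥ 0 ⇒ t ≤ -28. That's 1 value of t.

1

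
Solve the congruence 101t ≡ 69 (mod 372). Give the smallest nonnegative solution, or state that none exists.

gcd(372, 101) = 1.
1 divides 69, so solutions exist.
By Bézout, 101*(-151) + 372*(41) = 1.
So 101*(-151) ≡ 1 (mod 372); multiply by 69: t ≡ -10419 (mod 372).
Smallest nonnegative: t = -10419 mod 372 = 369.

369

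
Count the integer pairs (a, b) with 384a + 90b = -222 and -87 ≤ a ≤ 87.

gcd(384, 90):
  384 = 4·90 + 24
  90 = 3·24 + 18
  24 = 1·18 + 6
  18 = 3·6
so gcd(384, 90) = 6.
Back-substitute for Bézout coefficients:
  6 = 24 - 1·18
  ... = 384·(4) + 90·(-17)
Scale by -37: particular solution (-148, 629); reduce a mod 15: (2, -11).
General solution: a = 2 + 15t, b = -11 - 64t for integer t.
-87 ≤ 2 + 15t ≤ 87 gives t ∈ [-5, 5], which is 11 values.

11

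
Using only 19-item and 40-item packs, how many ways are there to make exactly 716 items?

1

Need nonnegative integers with 19j + 40k = 716.
gcd(19, 40) = 1, and 19·(19) + 40·(-9) = 1.
So (j₀, k₀) = (13604, -6444); general j = 13604 + 40t, k = -6444 - 19t.
j ≥ 0 ⇒ t ≥ -340; k ≥ 0 ⇒ t ≤ -340. That's 1 value of t.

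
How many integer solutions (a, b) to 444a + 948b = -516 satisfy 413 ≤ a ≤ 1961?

gcd(948, 444):
  948 = 2×444 + 60
  444 = 7×60 + 24
  60 = 2×24 + 12
  24 = 2×12
so gcd(948, 444) = 12.
Back-substitute for Bézout coefficients:
  12 = 60 - 2×24
  ... = 444×(-32) + 948×(15)
Scale by -43: particular solution (1376, -645); reduce a mod 79: (33, -16).
General solution: a = 33 + 79t, b = -16 - 37t for integer t.
413 ≤ 33 + 79t ≤ 1961 gives t ∈ [5, 24], which is 20 values.

20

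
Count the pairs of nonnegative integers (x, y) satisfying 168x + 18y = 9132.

18

gcd(168, 18) = 6.
By Bézout, 168×(1) + 18×(-9) = 6.
One solution: (1, 498).
General: x = 1 + 3t, y = 498 - 28t.
x ≥ 0 ⇒ t ≥ 0; y ≥ 0 ⇒ t ≤ 17. So t ∈ [0, 17]: 18 solutions.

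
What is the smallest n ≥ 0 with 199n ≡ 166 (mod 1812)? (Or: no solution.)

gcd(1812, 199) = 1  (1812 = 9·199 + 21, 199 = 9·21 + 10, 21 = 2·10 + 1, 10 = 10·1).
1 divides 166, so solutions exist.
Back-substituting, 199·(-173) + 1812·(19) = 1.
So 199·(-173) ≡ 1 (mod 1812); multiply by 166: n ≡ -28718 (mod 1812).
Smallest nonnegative: n = -28718 mod 1812 = 274.

274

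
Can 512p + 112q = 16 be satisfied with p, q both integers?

yes

gcd(512, 112) = 16  (512 = 4·112 + 64, 112 = 1·64 + 48, 64 = 1·48 + 16, 48 = 3·16).
16 divides 16, so integer solutions exist.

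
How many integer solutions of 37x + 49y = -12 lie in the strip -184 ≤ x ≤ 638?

17

gcd(49, 37) = 1  (49 = 1×37 + 12, 37 = 3×12 + 1, 12 = 12×1).
Back-substituting, 37×(4) + 49×(-3) = 1.
Scale by -12: particular solution (-48, 36); reduce x mod 49: (1, -1).
General solution: x = 1 + 49t, y = -1 - 37t for integer t.
-184 ≤ 1 + 49t ≤ 638 gives t ∈ [-3, 13], which is 17 values.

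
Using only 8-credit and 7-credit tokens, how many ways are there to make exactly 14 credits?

Need nonnegative integers with 8j + 7k = 14.
gcd(8, 7) = 1, and 8·(1) + 7·(-1) = 1.
So (j₀, k₀) = (14, -14); general j = 14 + 7t, k = -14 - 8t.
j ≥ 0 ⇒ t ≥ -2; k ≥ 0 ⇒ t ≤ -2. That's 1 value of t.

1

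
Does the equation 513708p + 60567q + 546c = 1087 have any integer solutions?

no

gcd(513708, 60567) = 39  (513708 = 8·60567 + 29172, 60567 = 2·29172 + 2223, 29172 = 13·2223 + 273, 2223 = 8·273 + 39, 273 = 7·39).
gcd(39, 546) = 39.
39 does not divide 1087 (remainder 34), so no integer solutions.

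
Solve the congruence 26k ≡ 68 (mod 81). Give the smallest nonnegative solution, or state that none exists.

gcd(81, 26) = 1  (81 = 3*26 + 3, 26 = 8*3 + 2, 3 = 1*2 + 1, 2 = 2*1).
1 divides 68, so solutions exist.
Back-substituting, 26*(-28) + 81*(9) = 1.
So 26*(-28) ≡ 1 (mod 81); multiply by 68: k ≡ -1904 (mod 81).
Smallest nonnegative: k = -1904 mod 81 = 40.

40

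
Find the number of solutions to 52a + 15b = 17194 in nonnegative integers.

gcd(52, 15):
  52 = 3·15 + 7
  15 = 2·7 + 1
  7 = 7·1
so gcd(52, 15) = 1.
Back-substitute for Bézout coefficients:
  1 = 15 - 2·7
  ... = 52·(-2) + 15·(7)
Scale by 17194: one solution is (-34388, 120358). Reduce a mod 15: (7, 1122).
General: a = 7 + 15t, b = 1122 - 52t.
a ≥ 0 ⇒ t ≥ 0; b ≥ 0 ⇒ t ≤ 21. So t ∈ [0, 21]: 22 solutions.

22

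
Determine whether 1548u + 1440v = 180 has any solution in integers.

yes

gcd(1548, 1440) = 36.
36 divides 180, so integer solutions exist.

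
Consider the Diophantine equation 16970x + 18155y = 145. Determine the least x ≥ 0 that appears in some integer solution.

gcd(18155, 16970):
  18155 = 1×16970 + 1185
  16970 = 14×1185 + 380
  1185 = 3×380 + 45
  380 = 8×45 + 20
  45 = 2×20 + 5
  20 = 4×5
so gcd(18155, 16970) = 5.
5 divides 145, so solutions exist.
Back-substitute for Bézout coefficients:
  5 = 45 - 2×20
  ... = 16970×(-812) + 18155×(759)
Scale by 145/5 = 29: (x₀, y₀) = (-23548, 22011).
General solution: x = -23548 + 3631t, y = 22011 - 3394t for integer t.
x ≥ 0: smallest is -23548 mod 3631 = 1869 (at t = 7), with y = -1747.

1869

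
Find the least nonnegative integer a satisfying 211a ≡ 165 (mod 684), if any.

111

gcd(684, 211) = 1.
1 divides 165, so solutions exist.
By Bézout, 211*(295) + 684*(-91) = 1.
So 211*(295) ≡ 1 (mod 684); multiply by 165: a ≡ 48675 (mod 684).
Smallest nonnegative: a = 48675 mod 684 = 111.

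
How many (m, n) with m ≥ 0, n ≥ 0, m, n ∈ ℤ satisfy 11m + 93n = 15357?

15

gcd(93, 11) = 1.
By Bézout, 11·(17) + 93·(-2) = 1.
One solution: (18, 163).
General: m = 18 + 93t, n = 163 - 11t.
m ≥ 0 ⇒ t ≥ 0; n ≥ 0 ⇒ t ≤ 14. So t ∈ [0, 14]: 15 solutions.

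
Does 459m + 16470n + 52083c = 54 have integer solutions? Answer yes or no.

gcd(16470, 459) = 27.
gcd(27, 52083) = 27.
27 divides 54, so integer solutions exist.

yes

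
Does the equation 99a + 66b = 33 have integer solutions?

gcd(99, 66):
  99 = 1·66 + 33
  66 = 2·33
so gcd(99, 66) = 33.
33 divides 33, so integer solutions exist.

yes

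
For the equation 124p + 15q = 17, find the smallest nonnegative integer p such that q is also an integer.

8

gcd(124, 15):
  124 = 8×15 + 4
  15 = 3×4 + 3
  4 = 1×3 + 1
  3 = 3×1
so gcd(124, 15) = 1.
1 divides 17, so solutions exist.
Back-substitute for Bézout coefficients:
  1 = 4 - 1×3
  ... = 124×(4) + 15×(-33)
Scale by 17/1 = 17: (p₀, q₀) = (68, -561).
General solution: p = 68 + 15t, q = -561 - 124t for integer t.
p ≥ 0: smallest is 68 mod 15 = 8 (at t = -4), with q = -65.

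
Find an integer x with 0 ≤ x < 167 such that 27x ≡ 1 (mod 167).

99

gcd(167, 27) = 1.
By Bézout, 27×(-68) + 167×(11) = 1.
So 27×-68 ≡ 1 (mod 167), and -68 mod 167 = 99.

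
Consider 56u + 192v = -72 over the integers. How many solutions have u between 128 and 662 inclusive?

gcd(192, 56) = 8  (192 = 3×56 + 24, 56 = 2×24 + 8, 24 = 3×8).
Back-substituting, 56×(7) + 192×(-2) = 8.
Scale by -9: particular solution (-63, 18); reduce u mod 24: (9, -3).
General solution: u = 9 + 24t, v = -3 - 7t for integer t.
128 ≤ 9 + 24t ≤ 662 gives t ∈ [5, 27], which is 23 values.

23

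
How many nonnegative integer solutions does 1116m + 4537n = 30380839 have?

6

gcd(4537, 1116) = 1  (4537 = 4·1116 + 73, 1116 = 15·73 + 21, 73 = 3·21 + 10, 21 = 2·10 + 1, 10 = 10·1).
Back-substituting, 1116·(435) + 4537·(-107) = 1.
Scale by 30380839: one solution is (13215664965, -3250749773). Reduce m mod 4537: (997, 6451).
General: m = 997 + 4537t, n = 6451 - 1116t.
m ≥ 0 ⇒ t ≥ 0; n ≥ 0 ⇒ t ≤ 5. So t ∈ [0, 5]: 6 solutions.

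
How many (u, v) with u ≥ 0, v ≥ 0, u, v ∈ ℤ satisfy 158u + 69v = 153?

0

gcd(158, 69) = 1  (158 = 2×69 + 20, 69 = 3×20 + 9, 20 = 2×9 + 2, 9 = 4×2 + 1, 2 = 2×1).
Back-substituting, 158×(-31) + 69×(71) = 1.
Scale by 153: one solution is (-4743, 10863). Reduce u mod 69: (18, -39).
General: u = 18 + 69t, v = -39 - 158t.
u ≥ 0 ⇒ t ≥ 0; v ≥ 0 ⇒ t ≤ -1. So t ∈ [0, -1]: 0 solutions.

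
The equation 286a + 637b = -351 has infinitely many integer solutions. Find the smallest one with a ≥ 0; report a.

gcd(637, 286):
  637 = 2*286 + 65
  286 = 4*65 + 26
  65 = 2*26 + 13
  26 = 2*13
so gcd(637, 286) = 13.
13 divides -351, so solutions exist.
Back-substitute for Bézout coefficients:
  13 = 65 - 2*26
  ... = 286*(-20) + 637*(9)
Scale by -351/13 = -27: (a₀, b₀) = (540, -243).
General solution: a = 540 + 49t, b = -243 - 22t for integer t.
a ≥ 0: smallest is 540 mod 49 = 1 (at t = -11), with b = -1.

1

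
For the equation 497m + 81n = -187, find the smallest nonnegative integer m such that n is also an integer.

gcd(497, 81):
  497 = 6×81 + 11
  81 = 7×11 + 4
  11 = 2×4 + 3
  4 = 1×3 + 1
  3 = 3×1
so gcd(497, 81) = 1.
1 divides -187, so solutions exist.
Back-substitute for Bézout coefficients:
  1 = 4 - 1×3
  ... = 497×(-22) + 81×(135)
Scale by -187/1 = -187: (m₀, n₀) = (4114, -25245).
General solution: m = 4114 + 81t, n = -25245 - 497t for integer t.
m ≥ 0: smallest is 4114 mod 81 = 64 (at t = -50), with n = -395.

64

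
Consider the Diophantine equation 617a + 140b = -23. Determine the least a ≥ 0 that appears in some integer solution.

gcd(617, 140):
  617 = 4*140 + 57
  140 = 2*57 + 26
  57 = 2*26 + 5
  26 = 5*5 + 1
  5 = 5*1
so gcd(617, 140) = 1.
1 divides -23, so solutions exist.
Back-substitute for Bézout coefficients:
  1 = 26 - 5*5
  ... = 617*(-27) + 140*(119)
Scale by -23/1 = -23: (a₀, b₀) = (621, -2737).
General solution: a = 621 + 140t, b = -2737 - 617t for integer t.
a ≥ 0: smallest is 621 mod 140 = 61 (at t = -4), with b = -269.

61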